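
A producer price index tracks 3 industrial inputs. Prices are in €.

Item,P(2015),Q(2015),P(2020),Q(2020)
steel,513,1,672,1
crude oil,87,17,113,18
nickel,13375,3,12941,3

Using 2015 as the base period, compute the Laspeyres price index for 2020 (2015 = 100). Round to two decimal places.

Laspeyres price index uses base-period quantities as weights.
ΣP(2020)·Q(2015) = 672×1 + 113×17 + 12941×3 = 672 + 1921 + 38823 = 41416
ΣP(2015)·Q(2015) = 513×1 + 87×17 + 13375×3 = 513 + 1479 + 40125 = 42117
Index = 41416 / 42117 × 100 = 98.3356

98.34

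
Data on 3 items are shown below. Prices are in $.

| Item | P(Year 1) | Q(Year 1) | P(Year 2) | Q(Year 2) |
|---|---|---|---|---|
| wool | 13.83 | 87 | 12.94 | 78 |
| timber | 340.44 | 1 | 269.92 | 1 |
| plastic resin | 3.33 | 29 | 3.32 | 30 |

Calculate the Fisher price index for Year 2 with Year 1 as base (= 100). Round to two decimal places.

90.87

Laspeyres component (base-period weights):
ΣP(Year 2)Q(Year 1) = 12.94×87 + 269.92×1 + 3.32×29 = 1125.78 + 269.92 + 96.28 = 1491.98
ΣP(Year 1)Q(Year 1) = 13.83×87 + 340.44×1 + 3.33×29 = 1203.21 + 340.44 + 96.57 = 1640.22
L = 1491.98 / 1640.22 × 100 = 90.9622
Paasche component (current-period weights):
ΣP(Year 2)Q(Year 2) = 12.94×78 + 269.92×1 + 3.32×30 = 1009.32 + 269.92 + 99.6 = 1378.84
ΣP(Year 1)Q(Year 2) = 13.83×78 + 340.44×1 + 3.33×30 = 1078.74 + 340.44 + 99.9 = 1519.08
P = 1378.84 / 1519.08 × 100 = 90.7681
Fisher = √(L × P) = √(90.9622 × 90.7681) = 90.8651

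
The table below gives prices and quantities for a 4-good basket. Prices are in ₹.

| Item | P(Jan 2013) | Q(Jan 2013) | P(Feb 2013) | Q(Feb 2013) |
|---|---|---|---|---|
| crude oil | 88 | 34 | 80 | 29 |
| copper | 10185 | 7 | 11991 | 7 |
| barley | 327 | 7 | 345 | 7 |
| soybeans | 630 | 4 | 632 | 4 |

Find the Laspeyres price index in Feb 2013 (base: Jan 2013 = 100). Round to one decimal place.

Laspeyres price index uses base-period quantities as weights.
ΣP(Feb 2013)·Q(Jan 2013) = 80×34 + 11991×7 + 345×7 + 632×4 = 2720 + 83937 + 2415 + 2528 = 91600
ΣP(Jan 2013)·Q(Jan 2013) = 88×34 + 10185×7 + 327×7 + 630×4 = 2992 + 71295 + 2289 + 2520 = 79096
Index = 91600 / 79096 × 100 = 115.8086

115.8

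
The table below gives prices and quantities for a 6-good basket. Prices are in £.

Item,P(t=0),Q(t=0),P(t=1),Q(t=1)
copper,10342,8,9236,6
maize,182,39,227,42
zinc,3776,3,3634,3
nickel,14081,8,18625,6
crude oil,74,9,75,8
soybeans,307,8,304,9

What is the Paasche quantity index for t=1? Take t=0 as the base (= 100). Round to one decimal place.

Paasche quantity index uses current-period prices as weights.
ΣP(t=1)·Q(t=1) = 9236×6 + 227×42 + 3634×3 + 18625×6 + 75×8 + 304×9 = 55416 + 9534 + 10902 + 111750 + 600 + 2736 = 190938
ΣP(t=1)·Q(t=0) = 9236×8 + 227×39 + 3634×3 + 18625×8 + 75×9 + 304×8 = 73888 + 8853 + 10902 + 149000 + 675 + 2432 = 245750
Index = 190938 / 245750 × 100 = 77.6960

77.7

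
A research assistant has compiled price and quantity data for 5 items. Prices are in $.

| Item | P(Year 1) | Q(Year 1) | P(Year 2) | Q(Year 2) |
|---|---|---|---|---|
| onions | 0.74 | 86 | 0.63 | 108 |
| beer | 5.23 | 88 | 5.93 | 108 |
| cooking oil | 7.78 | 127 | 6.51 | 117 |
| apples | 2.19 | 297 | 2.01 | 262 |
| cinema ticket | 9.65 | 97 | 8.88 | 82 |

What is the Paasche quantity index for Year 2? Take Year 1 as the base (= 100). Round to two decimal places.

95.24

Paasche quantity index uses current-period prices as weights.
ΣP(Year 2)·Q(Year 2) = 0.63×108 + 5.93×108 + 6.51×117 + 2.01×262 + 8.88×82 = 68.04 + 640.44 + 761.67 + 526.62 + 728.16 = 2724.93
ΣP(Year 2)·Q(Year 1) = 0.63×86 + 5.93×88 + 6.51×127 + 2.01×297 + 8.88×97 = 54.18 + 521.84 + 826.77 + 596.97 + 861.36 = 2861.12
Index = 2724.93 / 2861.12 × 100 = 95.2400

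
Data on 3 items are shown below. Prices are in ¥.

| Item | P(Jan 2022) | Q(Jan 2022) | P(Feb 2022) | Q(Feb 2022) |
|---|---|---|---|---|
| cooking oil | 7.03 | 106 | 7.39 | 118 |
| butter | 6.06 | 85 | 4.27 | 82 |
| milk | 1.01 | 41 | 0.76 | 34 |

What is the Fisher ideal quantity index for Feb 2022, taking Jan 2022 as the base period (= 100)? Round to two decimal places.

105.26

Laspeyres component (base-period weights):
ΣP(Jan 2022)Q(Feb 2022) = 7.03×118 + 6.06×82 + 1.01×34 = 829.54 + 496.92 + 34.34 = 1360.8
ΣP(Jan 2022)Q(Jan 2022) = 7.03×106 + 6.06×85 + 1.01×41 = 745.18 + 515.1 + 41.41 = 1301.69
L = 1360.8 / 1301.69 × 100 = 104.5410
Paasche component (current-period weights):
ΣP(Feb 2022)Q(Feb 2022) = 7.39×118 + 4.27×82 + 0.76×34 = 872.02 + 350.14 + 25.84 = 1248
ΣP(Feb 2022)Q(Jan 2022) = 7.39×106 + 4.27×85 + 0.76×41 = 783.34 + 362.95 + 31.16 = 1177.45
P = 1248 / 1177.45 × 100 = 105.9918
Fisher = √(L × P) = √(104.5410 × 105.9918) = 105.2639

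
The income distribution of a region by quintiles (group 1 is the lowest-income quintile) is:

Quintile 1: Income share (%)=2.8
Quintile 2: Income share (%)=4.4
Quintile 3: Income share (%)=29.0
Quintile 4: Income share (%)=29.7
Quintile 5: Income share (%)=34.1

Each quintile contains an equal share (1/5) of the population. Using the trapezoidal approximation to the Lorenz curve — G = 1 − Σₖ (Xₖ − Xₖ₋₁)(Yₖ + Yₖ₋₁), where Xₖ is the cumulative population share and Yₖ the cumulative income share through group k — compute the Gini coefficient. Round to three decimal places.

0.352

Cumulative income shares Yₖ: 0.0280, 0.0720, 0.3620, 0.6590, 1.0000
Σ (Xₖ−Xₖ₋₁)(Yₖ+Yₖ₋₁) = (1/5)(0.0280+0.0000) + (1/5)(0.0720+0.0280) + (1/5)(0.3620+0.0720) + (1/5)(0.6590+0.3620) + (1/5)(1.0000+0.6590)
  = 0.0056 + 0.0200 + 0.0868 + 0.2042 + 0.3318 = 0.6484
G = 1 − 0.6484 = 0.3516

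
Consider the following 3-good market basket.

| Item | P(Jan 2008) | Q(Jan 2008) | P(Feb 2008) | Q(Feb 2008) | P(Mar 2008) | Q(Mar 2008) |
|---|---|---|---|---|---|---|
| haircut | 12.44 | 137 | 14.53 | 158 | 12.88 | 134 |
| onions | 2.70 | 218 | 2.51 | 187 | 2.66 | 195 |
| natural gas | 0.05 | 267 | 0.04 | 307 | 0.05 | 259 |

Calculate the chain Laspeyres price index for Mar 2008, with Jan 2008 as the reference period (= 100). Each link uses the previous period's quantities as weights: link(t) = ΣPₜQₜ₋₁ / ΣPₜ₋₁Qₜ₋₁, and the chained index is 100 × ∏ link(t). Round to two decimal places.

Link Jan 2008→Feb 2008:
ΣP(Feb 2008)Q(Jan 2008) = 14.53×137 + 2.51×218 + 0.04×267 = 1990.61 + 547.18 + 10.68 = 2548.47
ΣP(Jan 2008)Q(Jan 2008) = 12.44×137 + 2.70×218 + 0.05×267 = 1704.28 + 588.6 + 13.35 = 2306.23
link = 2548.47/2306.23 = 1.105037
Link Feb 2008→Mar 2008:
ΣP(Mar 2008)Q(Feb 2008) = 12.88×158 + 2.66×187 + 0.05×307 = 2035.04 + 497.42 + 15.35 = 2547.81
ΣP(Feb 2008)Q(Feb 2008) = 14.53×158 + 2.51×187 + 0.04×307 = 2295.74 + 469.37 + 12.28 = 2777.39
link = 2547.81/2777.39 = 0.917340
Chained index = 100 × 1.105037 × 0.917340 = 101.3694

101.37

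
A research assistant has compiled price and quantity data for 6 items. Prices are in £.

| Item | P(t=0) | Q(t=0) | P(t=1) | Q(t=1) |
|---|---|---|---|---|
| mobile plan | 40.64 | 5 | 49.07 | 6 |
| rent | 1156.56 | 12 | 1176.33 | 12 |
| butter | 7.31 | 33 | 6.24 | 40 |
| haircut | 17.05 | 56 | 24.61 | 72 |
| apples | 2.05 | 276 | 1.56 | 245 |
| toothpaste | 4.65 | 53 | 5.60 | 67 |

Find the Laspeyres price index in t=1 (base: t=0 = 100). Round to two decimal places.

Laspeyres price index uses base-period quantities as weights.
ΣP(t=1)·Q(t=0) = 49.07×5 + 1176.33×12 + 6.24×33 + 24.61×56 + 1.56×276 + 5.60×53 = 245.35 + 14115.96 + 205.92 + 1378.16 + 430.56 + 296.8 = 16672.75
ΣP(t=0)·Q(t=0) = 40.64×5 + 1156.56×12 + 7.31×33 + 17.05×56 + 2.05×276 + 4.65×53 = 203.2 + 13878.72 + 241.23 + 954.8 + 565.8 + 246.45 = 16090.2
Index = 16672.75 / 16090.2 × 100 = 103.6205

103.62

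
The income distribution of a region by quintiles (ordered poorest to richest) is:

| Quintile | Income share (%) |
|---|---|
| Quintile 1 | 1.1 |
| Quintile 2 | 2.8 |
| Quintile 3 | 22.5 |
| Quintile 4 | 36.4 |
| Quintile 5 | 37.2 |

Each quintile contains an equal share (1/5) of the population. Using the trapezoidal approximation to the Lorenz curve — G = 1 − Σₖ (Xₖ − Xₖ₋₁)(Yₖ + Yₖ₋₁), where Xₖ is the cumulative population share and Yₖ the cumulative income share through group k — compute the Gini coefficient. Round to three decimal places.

Cumulative income shares Yₖ: 0.0110, 0.0390, 0.2640, 0.6280, 1.0000
Σ (Xₖ−Xₖ₋₁)(Yₖ+Yₖ₋₁) = (1/5)(0.0110+0.0000) + (1/5)(0.0390+0.0110) + (1/5)(0.2640+0.0390) + (1/5)(0.6280+0.2640) + (1/5)(1.0000+0.6280)
  = 0.0022 + 0.0100 + 0.0606 + 0.1784 + 0.3256 = 0.5768
G = 1 − 0.5768 = 0.4232

0.423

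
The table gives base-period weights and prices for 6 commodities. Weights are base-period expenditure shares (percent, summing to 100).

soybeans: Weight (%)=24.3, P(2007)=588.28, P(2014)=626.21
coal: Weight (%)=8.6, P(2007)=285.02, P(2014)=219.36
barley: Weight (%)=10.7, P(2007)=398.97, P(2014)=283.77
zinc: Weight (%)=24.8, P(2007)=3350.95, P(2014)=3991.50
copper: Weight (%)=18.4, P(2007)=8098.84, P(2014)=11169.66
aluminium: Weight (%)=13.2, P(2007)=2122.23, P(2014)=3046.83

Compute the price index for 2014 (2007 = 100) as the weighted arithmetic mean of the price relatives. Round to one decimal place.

114.0

soybeans: 24.3 × (626.21/588.28) = 24.3 × 1.064476 = 25.8668
coal: 8.6 × (219.36/285.02) = 8.6 × 0.769630 = 6.6188
barley: 10.7 × (283.77/398.97) = 10.7 × 0.711256 = 7.6104
zinc: 24.8 × (3991.50/3350.95) = 24.8 × 1.191155 = 29.5406
copper: 18.4 × (11169.66/8098.84) = 18.4 × 1.379168 = 25.3767
aluminium: 13.2 × (3046.83/2122.23) = 13.2 × 1.435674 = 18.9509
Index = Σ wᵢ·(p₁ᵢ/p₀ᵢ) = 25.8668 + 6.6188 + 7.6104 + 29.5406 + 25.3767 + 18.9509 = 113.9643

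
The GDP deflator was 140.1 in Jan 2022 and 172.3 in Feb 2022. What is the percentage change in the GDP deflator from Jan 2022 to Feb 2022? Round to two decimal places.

22.98%

Change = (172.3 − 140.1) / 140.1 × 100
       = 32.2 / 140.1 × 100 = 22.9836%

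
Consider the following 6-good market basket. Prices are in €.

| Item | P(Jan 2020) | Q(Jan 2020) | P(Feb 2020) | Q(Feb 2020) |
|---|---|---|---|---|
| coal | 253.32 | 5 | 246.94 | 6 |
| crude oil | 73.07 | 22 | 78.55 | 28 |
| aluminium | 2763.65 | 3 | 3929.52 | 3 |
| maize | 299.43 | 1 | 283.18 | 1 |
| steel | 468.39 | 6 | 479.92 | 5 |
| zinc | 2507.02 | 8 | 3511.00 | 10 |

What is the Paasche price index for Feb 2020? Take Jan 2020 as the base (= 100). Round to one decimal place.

134.6

Paasche price index uses current-period quantities as weights.
ΣP(Feb 2020)·Q(Feb 2020) = 246.94×6 + 78.55×28 + 3929.52×3 + 283.18×1 + 479.92×5 + 3511.00×10 = 1481.64 + 2199.4 + 11788.56 + 283.18 + 2399.6 + 35110 = 53262.38
ΣP(Jan 2020)·Q(Feb 2020) = 253.32×6 + 73.07×28 + 2763.65×3 + 299.43×1 + 468.39×5 + 2507.02×10 = 1519.92 + 2045.96 + 8290.95 + 299.43 + 2341.95 + 25070.2 = 39568.41
Index = 53262.38 / 39568.41 × 100 = 134.6083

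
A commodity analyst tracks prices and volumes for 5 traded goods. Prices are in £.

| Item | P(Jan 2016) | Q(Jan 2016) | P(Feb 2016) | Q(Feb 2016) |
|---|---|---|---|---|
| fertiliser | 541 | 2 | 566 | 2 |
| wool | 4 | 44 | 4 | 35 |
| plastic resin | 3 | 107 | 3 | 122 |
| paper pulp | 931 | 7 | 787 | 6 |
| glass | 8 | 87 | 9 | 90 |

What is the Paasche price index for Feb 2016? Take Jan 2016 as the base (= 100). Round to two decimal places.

Paasche price index uses current-period quantities as weights.
ΣP(Feb 2016)·Q(Feb 2016) = 566×2 + 4×35 + 3×122 + 787×6 + 9×90 = 1132 + 140 + 366 + 4722 + 810 = 7170
ΣP(Jan 2016)·Q(Feb 2016) = 541×2 + 4×35 + 3×122 + 931×6 + 8×90 = 1082 + 140 + 366 + 5586 + 720 = 7894
Index = 7170 / 7894 × 100 = 90.8285

90.83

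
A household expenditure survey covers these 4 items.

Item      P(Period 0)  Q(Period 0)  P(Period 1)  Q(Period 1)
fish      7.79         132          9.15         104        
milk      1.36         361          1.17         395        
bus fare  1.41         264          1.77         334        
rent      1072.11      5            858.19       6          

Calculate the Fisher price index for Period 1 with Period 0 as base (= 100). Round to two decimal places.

87.40

Laspeyres component (base-period weights):
ΣP(Period 1)Q(Period 0) = 9.15×132 + 1.17×361 + 1.77×264 + 858.19×5 = 1207.8 + 422.37 + 467.28 + 4290.95 = 6388.4
ΣP(Period 0)Q(Period 0) = 7.79×132 + 1.36×361 + 1.41×264 + 1072.11×5 = 1028.28 + 490.96 + 372.24 + 5360.55 = 7252.03
L = 6388.4 / 7252.03 × 100 = 88.0912
Paasche component (current-period weights):
ΣP(Period 1)Q(Period 1) = 9.15×104 + 1.17×395 + 1.77×334 + 858.19×6 = 951.6 + 462.15 + 591.18 + 5149.14 = 7154.07
ΣP(Period 0)Q(Period 1) = 7.79×104 + 1.36×395 + 1.41×334 + 1072.11×6 = 810.16 + 537.2 + 470.94 + 6432.66 = 8250.96
P = 7154.07 / 8250.96 × 100 = 86.7059
Fisher = √(L × P) = √(88.0912 × 86.7059) = 87.3958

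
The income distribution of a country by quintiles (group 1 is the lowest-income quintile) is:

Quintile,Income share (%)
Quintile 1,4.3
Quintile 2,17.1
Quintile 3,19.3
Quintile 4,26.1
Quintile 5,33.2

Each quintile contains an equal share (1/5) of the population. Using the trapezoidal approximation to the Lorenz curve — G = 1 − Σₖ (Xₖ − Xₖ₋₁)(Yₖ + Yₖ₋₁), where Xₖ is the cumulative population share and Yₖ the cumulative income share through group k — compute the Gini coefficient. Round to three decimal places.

Cumulative income shares Yₖ: 0.0430, 0.2140, 0.4070, 0.6680, 1.0000
Σ (Xₖ−Xₖ₋₁)(Yₖ+Yₖ₋₁) = (1/5)(0.0430+0.0000) + (1/5)(0.2140+0.0430) + (1/5)(0.4070+0.2140) + (1/5)(0.6680+0.4070) + (1/5)(1.0000+0.6680)
  = 0.0086 + 0.0514 + 0.1242 + 0.2150 + 0.3336 = 0.7328
G = 1 − 0.7328 = 0.2672

0.267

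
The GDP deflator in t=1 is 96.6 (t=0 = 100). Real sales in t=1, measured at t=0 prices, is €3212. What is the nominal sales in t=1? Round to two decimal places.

3102.79

Nominal = Real × (Index/100) = 3212 × (96.6/100)
        = 3212 × 0.966 = 3102.7920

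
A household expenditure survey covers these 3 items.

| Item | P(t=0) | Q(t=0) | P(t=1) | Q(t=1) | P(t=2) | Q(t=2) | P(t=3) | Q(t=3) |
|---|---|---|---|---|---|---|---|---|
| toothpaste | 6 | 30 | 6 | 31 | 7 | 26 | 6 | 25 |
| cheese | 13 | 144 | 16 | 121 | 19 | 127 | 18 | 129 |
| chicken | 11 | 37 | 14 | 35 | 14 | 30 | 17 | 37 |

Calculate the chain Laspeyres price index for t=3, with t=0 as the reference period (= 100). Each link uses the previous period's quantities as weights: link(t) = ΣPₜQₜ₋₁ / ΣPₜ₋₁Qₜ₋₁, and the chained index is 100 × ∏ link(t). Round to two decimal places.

137.56

Link t=0→t=1:
ΣP(t=1)Q(t=0) = 6×30 + 16×144 + 14×37 = 180 + 2304 + 518 = 3002
ΣP(t=0)Q(t=0) = 6×30 + 13×144 + 11×37 = 180 + 1872 + 407 = 2459
link = 3002/2459 = 1.220821
Link t=1→t=2:
ΣP(t=2)Q(t=1) = 7×31 + 19×121 + 14×35 = 217 + 2299 + 490 = 3006
ΣP(t=1)Q(t=1) = 6×31 + 16×121 + 14×35 = 186 + 1936 + 490 = 2612
link = 3006/2612 = 1.150842
Link t=2→t=3:
ΣP(t=3)Q(t=2) = 6×26 + 18×127 + 17×30 = 156 + 2286 + 510 = 2952
ΣP(t=2)Q(t=2) = 7×26 + 19×127 + 14×30 = 182 + 2413 + 420 = 3015
link = 2952/3015 = 0.979104
Chained index = 100 × 1.220821 × 1.150842 × 0.979104 = 137.5615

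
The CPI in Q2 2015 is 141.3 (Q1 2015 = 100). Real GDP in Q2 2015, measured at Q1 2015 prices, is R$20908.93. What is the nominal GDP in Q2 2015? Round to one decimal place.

Nominal = Real × (Index/100) = 20908.93 × (141.3/100)
        = 20908.93 × 1.413 = 29544.3181

29544.3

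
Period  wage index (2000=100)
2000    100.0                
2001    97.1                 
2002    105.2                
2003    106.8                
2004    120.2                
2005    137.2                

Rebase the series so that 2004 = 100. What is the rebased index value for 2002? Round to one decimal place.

87.5

Rebased(2002) = 105.2 / 120.2 × 100 = 87.5208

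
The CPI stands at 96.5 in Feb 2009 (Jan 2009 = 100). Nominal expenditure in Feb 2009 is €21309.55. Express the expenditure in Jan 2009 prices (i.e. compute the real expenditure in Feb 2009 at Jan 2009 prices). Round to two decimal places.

22082.44

Real = Nominal ÷ (Index/100) = 21309.55 ÷ (96.5/100)
     = 21309.55 ÷ 0.965 = 22082.4352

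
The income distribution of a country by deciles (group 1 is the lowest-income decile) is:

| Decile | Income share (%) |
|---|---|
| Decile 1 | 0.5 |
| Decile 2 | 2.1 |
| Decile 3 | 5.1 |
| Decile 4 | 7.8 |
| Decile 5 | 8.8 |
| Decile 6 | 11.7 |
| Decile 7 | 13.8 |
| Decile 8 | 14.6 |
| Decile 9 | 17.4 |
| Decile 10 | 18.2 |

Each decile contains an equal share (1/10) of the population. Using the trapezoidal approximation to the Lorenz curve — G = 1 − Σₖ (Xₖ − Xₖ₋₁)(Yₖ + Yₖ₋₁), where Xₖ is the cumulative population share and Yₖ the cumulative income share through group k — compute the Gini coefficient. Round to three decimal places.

Cumulative income shares Yₖ: 0.0050, 0.0260, 0.0770, 0.1550, 0.2430, 0.3600, 0.4980, 0.6440, 0.8180, 1.0000
Σ (Xₖ−Xₖ₋₁)(Yₖ+Yₖ₋₁) = (1/10)(0.0050+0.0000) + (1/10)(0.0260+0.0050) + (1/10)(0.0770+0.0260) + (1/10)(0.1550+0.0770) + (1/10)(0.2430+0.1550) + (1/10)(0.3600+0.2430) + (1/10)(0.4980+0.3600) + (1/10)(0.6440+0.4980) + (1/10)(0.8180+0.6440) + (1/10)(1.0000+0.8180)
  = 0.0005 + 0.0031 + 0.0103 + 0.0232 + 0.0398 + 0.0603 + 0.0858 + 0.1142 + 0.1462 + 0.1818 = 0.6652
G = 1 − 0.6652 = 0.3348

0.335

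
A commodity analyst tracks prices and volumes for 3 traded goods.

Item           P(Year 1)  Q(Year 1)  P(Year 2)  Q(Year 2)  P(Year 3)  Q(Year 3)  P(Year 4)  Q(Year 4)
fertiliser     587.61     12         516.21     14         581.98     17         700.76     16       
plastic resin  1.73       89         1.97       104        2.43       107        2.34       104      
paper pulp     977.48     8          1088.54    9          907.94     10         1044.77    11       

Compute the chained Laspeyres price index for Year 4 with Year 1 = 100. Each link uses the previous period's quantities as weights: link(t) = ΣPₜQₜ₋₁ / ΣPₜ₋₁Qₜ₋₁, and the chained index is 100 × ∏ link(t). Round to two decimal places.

Link Year 1→Year 2:
ΣP(Year 2)Q(Year 1) = 516.21×12 + 1.97×89 + 1088.54×8 = 6194.52 + 175.33 + 8708.32 = 15078.17
ΣP(Year 1)Q(Year 1) = 587.61×12 + 1.73×89 + 977.48×8 = 7051.32 + 153.97 + 7819.84 = 15025.13
link = 15078.17/15025.13 = 1.003530
Link Year 2→Year 3:
ΣP(Year 3)Q(Year 2) = 581.98×14 + 2.43×104 + 907.94×9 = 8147.72 + 252.72 + 8171.46 = 16571.9
ΣP(Year 2)Q(Year 2) = 516.21×14 + 1.97×104 + 1088.54×9 = 7226.94 + 204.88 + 9796.86 = 17228.68
link = 16571.9/17228.68 = 0.961879
Link Year 3→Year 4:
ΣP(Year 4)Q(Year 3) = 700.76×17 + 2.34×107 + 1044.77×10 = 11912.92 + 250.38 + 10447.7 = 22611
ΣP(Year 3)Q(Year 3) = 581.98×17 + 2.43×107 + 907.94×10 = 9893.66 + 260.01 + 9079.4 = 19233.07
link = 22611/19233.07 = 1.175631
Chained index = 100 × 1.003530 × 0.961879 × 1.175631 = 113.4807

113.48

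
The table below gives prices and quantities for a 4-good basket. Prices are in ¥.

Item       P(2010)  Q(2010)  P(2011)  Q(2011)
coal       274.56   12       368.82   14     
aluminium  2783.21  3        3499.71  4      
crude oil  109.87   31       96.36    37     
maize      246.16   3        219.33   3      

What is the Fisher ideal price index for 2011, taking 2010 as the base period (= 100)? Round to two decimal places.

117.92

Laspeyres component (base-period weights):
ΣP(2011)Q(2010) = 368.82×12 + 3499.71×3 + 96.36×31 + 219.33×3 = 4425.84 + 10499.13 + 2987.16 + 657.99 = 18570.12
ΣP(2010)Q(2010) = 274.56×12 + 2783.21×3 + 109.87×31 + 246.16×3 = 3294.72 + 8349.63 + 3405.97 + 738.48 = 15788.8
L = 18570.12 / 15788.8 × 100 = 117.6158
Paasche component (current-period weights):
ΣP(2011)Q(2011) = 368.82×14 + 3499.71×4 + 96.36×37 + 219.33×3 = 5163.48 + 13998.84 + 3565.32 + 657.99 = 23385.63
ΣP(2010)Q(2011) = 274.56×14 + 2783.21×4 + 109.87×37 + 246.16×3 = 3843.84 + 11132.84 + 4065.19 + 738.48 = 19780.35
P = 23385.63 / 19780.35 × 100 = 118.2266
Fisher = √(L × P) = √(117.6158 × 118.2266) = 117.9208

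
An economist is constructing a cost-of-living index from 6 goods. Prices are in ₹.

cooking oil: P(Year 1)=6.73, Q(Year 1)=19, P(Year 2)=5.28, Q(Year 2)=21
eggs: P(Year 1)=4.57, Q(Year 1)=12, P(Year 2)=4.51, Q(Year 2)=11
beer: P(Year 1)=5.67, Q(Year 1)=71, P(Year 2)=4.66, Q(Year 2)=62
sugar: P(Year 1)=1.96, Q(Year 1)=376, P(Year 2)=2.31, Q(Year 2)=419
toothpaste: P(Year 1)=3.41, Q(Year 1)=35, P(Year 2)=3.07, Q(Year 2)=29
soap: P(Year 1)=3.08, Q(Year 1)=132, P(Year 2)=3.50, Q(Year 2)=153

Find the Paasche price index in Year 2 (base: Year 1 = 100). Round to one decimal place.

Paasche price index uses current-period quantities as weights.
ΣP(Year 2)·Q(Year 2) = 5.28×21 + 4.51×11 + 4.66×62 + 2.31×419 + 3.07×29 + 3.50×153 = 110.88 + 49.61 + 288.92 + 967.89 + 89.03 + 535.5 = 2041.83
ΣP(Year 1)·Q(Year 2) = 6.73×21 + 4.57×11 + 5.67×62 + 1.96×419 + 3.41×29 + 3.08×153 = 141.33 + 50.27 + 351.54 + 821.24 + 98.89 + 471.24 = 1934.51
Index = 2041.83 / 1934.51 × 100 = 105.5477

105.5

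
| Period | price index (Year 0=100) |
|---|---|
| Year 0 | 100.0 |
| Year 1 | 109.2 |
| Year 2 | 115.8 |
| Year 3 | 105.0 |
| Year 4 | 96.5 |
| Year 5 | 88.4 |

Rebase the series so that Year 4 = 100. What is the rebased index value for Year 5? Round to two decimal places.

Rebased(Year 5) = 88.4 / 96.5 × 100 = 91.6062

91.61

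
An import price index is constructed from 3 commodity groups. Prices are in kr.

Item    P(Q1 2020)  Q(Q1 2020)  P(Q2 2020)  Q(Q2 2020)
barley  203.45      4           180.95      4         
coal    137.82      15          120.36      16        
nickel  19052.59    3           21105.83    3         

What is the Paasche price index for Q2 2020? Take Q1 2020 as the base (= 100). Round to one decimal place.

Paasche price index uses current-period quantities as weights.
ΣP(Q2 2020)·Q(Q2 2020) = 180.95×4 + 120.36×16 + 21105.83×3 = 723.8 + 1925.76 + 63317.49 = 65967.05
ΣP(Q1 2020)·Q(Q2 2020) = 203.45×4 + 137.82×16 + 19052.59×3 = 813.8 + 2205.12 + 57157.77 = 60176.69
Index = 65967.05 / 60176.69 × 100 = 109.6223

109.6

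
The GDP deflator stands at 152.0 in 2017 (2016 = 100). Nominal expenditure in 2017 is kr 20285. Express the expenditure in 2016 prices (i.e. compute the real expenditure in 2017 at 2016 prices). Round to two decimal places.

13345.39

Real = Nominal ÷ (Index/100) = 20285 ÷ (152.0/100)
     = 20285 ÷ 1.520 = 13345.3947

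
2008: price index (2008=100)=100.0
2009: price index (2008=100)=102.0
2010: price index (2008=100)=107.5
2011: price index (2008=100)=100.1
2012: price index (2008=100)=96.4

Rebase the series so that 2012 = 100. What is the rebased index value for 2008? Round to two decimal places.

Rebased(2008) = 100.0 / 96.4 × 100 = 103.7344

103.73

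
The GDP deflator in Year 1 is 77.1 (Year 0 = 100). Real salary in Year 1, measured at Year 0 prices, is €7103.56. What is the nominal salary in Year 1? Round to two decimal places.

5476.84

Nominal = Real × (Index/100) = 7103.56 × (77.1/100)
        = 7103.56 × 0.771 = 5476.8448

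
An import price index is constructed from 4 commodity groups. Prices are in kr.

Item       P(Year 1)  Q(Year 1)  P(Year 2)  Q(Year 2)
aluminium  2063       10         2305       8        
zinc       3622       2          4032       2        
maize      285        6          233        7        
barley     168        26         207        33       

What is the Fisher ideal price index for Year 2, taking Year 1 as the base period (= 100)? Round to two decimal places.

111.68

Laspeyres component (base-period weights):
ΣP(Year 2)Q(Year 1) = 2305×10 + 4032×2 + 233×6 + 207×26 = 23050 + 8064 + 1398 + 5382 = 37894
ΣP(Year 1)Q(Year 1) = 2063×10 + 3622×2 + 285×6 + 168×26 = 20630 + 7244 + 1710 + 4368 = 33952
L = 37894 / 33952 × 100 = 111.6105
Paasche component (current-period weights):
ΣP(Year 2)Q(Year 2) = 2305×8 + 4032×2 + 233×7 + 207×33 = 18440 + 8064 + 1631 + 6831 = 34966
ΣP(Year 1)Q(Year 2) = 2063×8 + 3622×2 + 285×7 + 168×33 = 16504 + 7244 + 1995 + 5544 = 31287
P = 34966 / 31287 × 100 = 111.7589
Fisher = √(L × P) = √(111.6105 × 111.7589) = 111.6847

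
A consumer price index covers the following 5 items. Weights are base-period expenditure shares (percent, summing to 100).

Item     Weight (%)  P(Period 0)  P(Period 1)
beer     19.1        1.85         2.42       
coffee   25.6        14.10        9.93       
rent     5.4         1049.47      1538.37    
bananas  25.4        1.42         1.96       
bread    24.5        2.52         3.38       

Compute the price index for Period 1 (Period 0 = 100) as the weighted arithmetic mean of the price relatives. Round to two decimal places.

118.85

beer: 19.1 × (2.42/1.85) = 19.1 × 1.308108 = 24.9849
coffee: 25.6 × (9.93/14.10) = 25.6 × 0.704255 = 18.0289
rent: 5.4 × (1538.37/1049.47) = 5.4 × 1.465854 = 7.9156
bananas: 25.4 × (1.96/1.42) = 25.4 × 1.380282 = 35.0592
bread: 24.5 × (3.38/2.52) = 24.5 × 1.341270 = 32.8611
Index = Σ wᵢ·(p₁ᵢ/p₀ᵢ) = 24.9849 + 18.0289 + 7.9156 + 35.0592 + 32.8611 = 118.8497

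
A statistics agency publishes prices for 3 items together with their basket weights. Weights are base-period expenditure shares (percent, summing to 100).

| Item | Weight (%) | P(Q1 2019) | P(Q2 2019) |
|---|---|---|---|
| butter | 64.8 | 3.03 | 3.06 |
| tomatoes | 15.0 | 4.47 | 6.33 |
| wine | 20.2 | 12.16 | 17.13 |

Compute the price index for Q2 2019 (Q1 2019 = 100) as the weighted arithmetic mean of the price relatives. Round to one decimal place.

butter: 64.8 × (3.06/3.03) = 64.8 × 1.009901 = 65.4416
tomatoes: 15.0 × (6.33/4.47) = 15.0 × 1.416107 = 21.2416
wine: 20.2 × (17.13/12.16) = 20.2 × 1.408717 = 28.4561
Index = Σ wᵢ·(p₁ᵢ/p₀ᵢ) = 65.4416 + 21.2416 + 28.4561 = 115.1393

115.1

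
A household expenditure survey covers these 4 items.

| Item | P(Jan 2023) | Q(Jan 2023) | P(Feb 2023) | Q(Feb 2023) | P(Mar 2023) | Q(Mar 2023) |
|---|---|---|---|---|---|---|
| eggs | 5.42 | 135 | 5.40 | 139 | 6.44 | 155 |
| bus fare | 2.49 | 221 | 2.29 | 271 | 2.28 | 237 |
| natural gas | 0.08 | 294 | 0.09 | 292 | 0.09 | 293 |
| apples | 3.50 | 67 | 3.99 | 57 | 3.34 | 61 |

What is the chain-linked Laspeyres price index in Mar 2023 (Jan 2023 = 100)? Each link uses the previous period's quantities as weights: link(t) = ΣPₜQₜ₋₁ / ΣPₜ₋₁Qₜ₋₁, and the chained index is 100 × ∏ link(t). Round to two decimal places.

105.68

Link Jan 2023→Feb 2023:
ΣP(Feb 2023)Q(Jan 2023) = 5.40×135 + 2.29×221 + 0.09×294 + 3.99×67 = 729 + 506.09 + 26.46 + 267.33 = 1528.88
ΣP(Jan 2023)Q(Jan 2023) = 5.42×135 + 2.49×221 + 0.08×294 + 3.50×67 = 731.7 + 550.29 + 23.52 + 234.5 = 1540.01
link = 1528.88/1540.01 = 0.992773
Link Feb 2023→Mar 2023:
ΣP(Mar 2023)Q(Feb 2023) = 6.44×139 + 2.28×271 + 0.09×292 + 3.34×57 = 895.16 + 617.88 + 26.28 + 190.38 = 1729.7
ΣP(Feb 2023)Q(Feb 2023) = 5.40×139 + 2.29×271 + 0.09×292 + 3.99×57 = 750.6 + 620.59 + 26.28 + 227.43 = 1624.9
link = 1729.7/1624.9 = 1.064496
Chained index = 100 × 0.992773 × 1.064496 = 105.6803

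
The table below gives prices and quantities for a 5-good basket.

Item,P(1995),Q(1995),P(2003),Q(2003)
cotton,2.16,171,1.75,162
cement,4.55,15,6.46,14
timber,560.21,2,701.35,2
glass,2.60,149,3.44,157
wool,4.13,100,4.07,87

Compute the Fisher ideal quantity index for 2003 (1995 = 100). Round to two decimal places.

97.92

Laspeyres component (base-period weights):
ΣP(1995)Q(2003) = 2.16×162 + 4.55×14 + 560.21×2 + 2.60×157 + 4.13×87 = 349.92 + 63.7 + 1120.42 + 408.2 + 359.31 = 2301.55
ΣP(1995)Q(1995) = 2.16×171 + 4.55×15 + 560.21×2 + 2.60×149 + 4.13×100 = 369.36 + 68.25 + 1120.42 + 387.4 + 413 = 2358.43
L = 2301.55 / 2358.43 × 100 = 97.5882
Paasche component (current-period weights):
ΣP(2003)Q(2003) = 1.75×162 + 6.46×14 + 701.35×2 + 3.44×157 + 4.07×87 = 283.5 + 90.44 + 1402.7 + 540.08 + 354.09 = 2670.81
ΣP(2003)Q(1995) = 1.75×171 + 6.46×15 + 701.35×2 + 3.44×149 + 4.07×100 = 299.25 + 96.9 + 1402.7 + 512.56 + 407 = 2718.41
P = 2670.81 / 2718.41 × 100 = 98.2490
Fisher = √(L × P) = √(97.5882 × 98.2490) = 97.9180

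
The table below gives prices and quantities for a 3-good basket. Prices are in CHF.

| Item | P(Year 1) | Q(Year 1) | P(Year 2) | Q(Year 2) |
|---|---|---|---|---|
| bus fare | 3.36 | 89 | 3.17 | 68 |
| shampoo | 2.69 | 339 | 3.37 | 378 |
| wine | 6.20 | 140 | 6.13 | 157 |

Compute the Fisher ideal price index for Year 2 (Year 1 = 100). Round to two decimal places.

Laspeyres component (base-period weights):
ΣP(Year 2)Q(Year 1) = 3.17×89 + 3.37×339 + 6.13×140 = 282.13 + 1142.43 + 858.2 = 2282.76
ΣP(Year 1)Q(Year 1) = 3.36×89 + 2.69×339 + 6.20×140 = 299.04 + 911.91 + 868 = 2078.95
L = 2282.76 / 2078.95 × 100 = 109.8035
Paasche component (current-period weights):
ΣP(Year 2)Q(Year 2) = 3.17×68 + 3.37×378 + 6.13×157 = 215.56 + 1273.86 + 962.41 = 2451.83
ΣP(Year 1)Q(Year 2) = 3.36×68 + 2.69×378 + 6.20×157 = 228.48 + 1016.82 + 973.4 = 2218.7
P = 2451.83 / 2218.7 × 100 = 110.5075
Fisher = √(L × P) = √(109.8035 × 110.5075) = 110.1549

110.15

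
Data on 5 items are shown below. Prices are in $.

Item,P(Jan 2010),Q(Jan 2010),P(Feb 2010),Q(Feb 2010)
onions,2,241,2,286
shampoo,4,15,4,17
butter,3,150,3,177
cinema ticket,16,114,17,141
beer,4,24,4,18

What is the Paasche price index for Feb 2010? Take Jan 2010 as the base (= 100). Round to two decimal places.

104.03

Paasche price index uses current-period quantities as weights.
ΣP(Feb 2010)·Q(Feb 2010) = 2×286 + 4×17 + 3×177 + 17×141 + 4×18 = 572 + 68 + 531 + 2397 + 72 = 3640
ΣP(Jan 2010)·Q(Feb 2010) = 2×286 + 4×17 + 3×177 + 16×141 + 4×18 = 572 + 68 + 531 + 2256 + 72 = 3499
Index = 3640 / 3499 × 100 = 104.0297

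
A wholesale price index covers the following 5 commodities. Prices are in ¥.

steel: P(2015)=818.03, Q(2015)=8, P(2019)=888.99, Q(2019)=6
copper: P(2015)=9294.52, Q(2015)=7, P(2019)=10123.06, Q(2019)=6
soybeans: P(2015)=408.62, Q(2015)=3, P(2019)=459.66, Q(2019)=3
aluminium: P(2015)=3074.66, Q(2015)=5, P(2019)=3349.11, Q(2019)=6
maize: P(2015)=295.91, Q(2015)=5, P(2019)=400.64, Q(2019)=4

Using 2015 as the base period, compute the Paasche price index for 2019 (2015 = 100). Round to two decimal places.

109.34

Paasche price index uses current-period quantities as weights.
ΣP(2019)·Q(2019) = 888.99×6 + 10123.06×6 + 459.66×3 + 3349.11×6 + 400.64×4 = 5333.94 + 60738.36 + 1378.98 + 20094.66 + 1602.56 = 89148.5
ΣP(2015)·Q(2019) = 818.03×6 + 9294.52×6 + 408.62×3 + 3074.66×6 + 295.91×4 = 4908.18 + 55767.12 + 1225.86 + 18447.96 + 1183.64 = 81532.76
Index = 89148.5 / 81532.76 × 100 = 109.3407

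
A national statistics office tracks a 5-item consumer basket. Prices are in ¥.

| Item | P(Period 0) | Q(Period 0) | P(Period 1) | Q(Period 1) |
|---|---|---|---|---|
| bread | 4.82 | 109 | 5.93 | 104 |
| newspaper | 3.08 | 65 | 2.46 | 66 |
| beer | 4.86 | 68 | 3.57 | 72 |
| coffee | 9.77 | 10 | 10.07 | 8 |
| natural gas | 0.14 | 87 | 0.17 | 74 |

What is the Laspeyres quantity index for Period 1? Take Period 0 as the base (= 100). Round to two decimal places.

98.03

Laspeyres quantity index uses base-period prices as weights.
ΣP(Period 0)·Q(Period 1) = 4.82×104 + 3.08×66 + 4.86×72 + 9.77×8 + 0.14×74 = 501.28 + 203.28 + 349.92 + 78.16 + 10.36 = 1143
ΣP(Period 0)·Q(Period 0) = 4.82×109 + 3.08×65 + 4.86×68 + 9.77×10 + 0.14×87 = 525.38 + 200.2 + 330.48 + 97.7 + 12.18 = 1165.94
Index = 1143 / 1165.94 × 100 = 98.0325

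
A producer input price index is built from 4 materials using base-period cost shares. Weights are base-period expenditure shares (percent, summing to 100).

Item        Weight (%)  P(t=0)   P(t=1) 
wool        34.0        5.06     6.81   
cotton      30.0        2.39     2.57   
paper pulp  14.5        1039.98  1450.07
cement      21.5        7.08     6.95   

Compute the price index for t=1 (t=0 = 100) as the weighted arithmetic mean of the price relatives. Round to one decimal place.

119.3

wool: 34.0 × (6.81/5.06) = 34.0 × 1.345850 = 45.7589
cotton: 30.0 × (2.57/2.39) = 30.0 × 1.075314 = 32.2594
paper pulp: 14.5 × (1450.07/1039.98) = 14.5 × 1.394325 = 20.2177
cement: 21.5 × (6.95/7.08) = 21.5 × 0.981638 = 21.1052
Index = Σ wᵢ·(p₁ᵢ/p₀ᵢ) = 45.7589 + 32.2594 + 20.2177 + 21.1052 = 119.3412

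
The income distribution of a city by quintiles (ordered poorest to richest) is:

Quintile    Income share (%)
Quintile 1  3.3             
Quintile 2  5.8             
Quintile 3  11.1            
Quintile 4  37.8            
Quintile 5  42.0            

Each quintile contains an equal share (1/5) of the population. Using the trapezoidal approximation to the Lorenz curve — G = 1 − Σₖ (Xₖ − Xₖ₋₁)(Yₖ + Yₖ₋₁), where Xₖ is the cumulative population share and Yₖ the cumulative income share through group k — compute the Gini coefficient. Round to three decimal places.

Cumulative income shares Yₖ: 0.0330, 0.0910, 0.2020, 0.5800, 1.0000
Σ (Xₖ−Xₖ₋₁)(Yₖ+Yₖ₋₁) = (1/5)(0.0330+0.0000) + (1/5)(0.0910+0.0330) + (1/5)(0.2020+0.0910) + (1/5)(0.5800+0.2020) + (1/5)(1.0000+0.5800)
  = 0.0066 + 0.0248 + 0.0586 + 0.1564 + 0.3160 = 0.5624
G = 1 − 0.5624 = 0.4376

0.438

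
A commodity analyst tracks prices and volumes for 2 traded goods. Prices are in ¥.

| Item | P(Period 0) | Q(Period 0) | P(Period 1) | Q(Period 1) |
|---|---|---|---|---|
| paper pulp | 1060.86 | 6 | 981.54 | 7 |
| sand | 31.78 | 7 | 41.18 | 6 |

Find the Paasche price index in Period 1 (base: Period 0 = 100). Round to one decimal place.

93.5

Paasche price index uses current-period quantities as weights.
ΣP(Period 1)·Q(Period 1) = 981.54×7 + 41.18×6 = 6870.78 + 247.08 = 7117.86
ΣP(Period 0)·Q(Period 1) = 1060.86×7 + 31.78×6 = 7426.02 + 190.68 = 7616.7
Index = 7117.86 / 7616.7 × 100 = 93.4507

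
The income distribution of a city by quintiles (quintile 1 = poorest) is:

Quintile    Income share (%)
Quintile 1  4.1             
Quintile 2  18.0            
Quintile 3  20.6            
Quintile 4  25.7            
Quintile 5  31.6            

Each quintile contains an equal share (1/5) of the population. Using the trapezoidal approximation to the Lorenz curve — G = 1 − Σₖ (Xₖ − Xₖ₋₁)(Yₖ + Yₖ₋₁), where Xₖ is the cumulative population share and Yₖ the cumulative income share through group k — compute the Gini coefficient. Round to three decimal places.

Cumulative income shares Yₖ: 0.0410, 0.2210, 0.4270, 0.6840, 1.0000
Σ (Xₖ−Xₖ₋₁)(Yₖ+Yₖ₋₁) = (1/5)(0.0410+0.0000) + (1/5)(0.2210+0.0410) + (1/5)(0.4270+0.2210) + (1/5)(0.6840+0.4270) + (1/5)(1.0000+0.6840)
  = 0.0082 + 0.0524 + 0.1296 + 0.2222 + 0.3368 = 0.7492
G = 1 − 0.7492 = 0.2508

0.251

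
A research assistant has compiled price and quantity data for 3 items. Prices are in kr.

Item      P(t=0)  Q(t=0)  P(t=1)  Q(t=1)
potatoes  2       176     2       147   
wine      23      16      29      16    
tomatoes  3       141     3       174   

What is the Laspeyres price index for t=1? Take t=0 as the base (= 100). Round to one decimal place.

108.4

Laspeyres price index uses base-period quantities as weights.
ΣP(t=1)·Q(t=0) = 2×176 + 29×16 + 3×141 = 352 + 464 + 423 = 1239
ΣP(t=0)·Q(t=0) = 2×176 + 23×16 + 3×141 = 352 + 368 + 423 = 1143
Index = 1239 / 1143 × 100 = 108.3990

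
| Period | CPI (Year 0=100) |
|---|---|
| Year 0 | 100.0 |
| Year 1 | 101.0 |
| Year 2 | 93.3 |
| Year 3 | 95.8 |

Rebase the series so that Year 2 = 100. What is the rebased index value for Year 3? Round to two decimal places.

102.68

Rebased(Year 3) = 95.8 / 93.3 × 100 = 102.6795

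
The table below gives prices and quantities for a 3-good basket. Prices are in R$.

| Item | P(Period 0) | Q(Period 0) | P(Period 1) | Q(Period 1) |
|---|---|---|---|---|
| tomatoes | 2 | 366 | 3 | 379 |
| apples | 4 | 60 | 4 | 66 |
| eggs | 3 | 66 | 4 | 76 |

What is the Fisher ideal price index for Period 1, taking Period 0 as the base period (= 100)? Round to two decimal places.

136.66

Laspeyres component (base-period weights):
ΣP(Period 1)Q(Period 0) = 3×366 + 4×60 + 4×66 = 1098 + 240 + 264 = 1602
ΣP(Period 0)Q(Period 0) = 2×366 + 4×60 + 3×66 = 732 + 240 + 198 = 1170
L = 1602 / 1170 × 100 = 136.9231
Paasche component (current-period weights):
ΣP(Period 1)Q(Period 1) = 3×379 + 4×66 + 4×76 = 1137 + 264 + 304 = 1705
ΣP(Period 0)Q(Period 1) = 2×379 + 4×66 + 3×76 = 758 + 264 + 228 = 1250
P = 1705 / 1250 × 100 = 136.4000
Fisher = √(L × P) = √(136.9231 × 136.4000) = 136.6613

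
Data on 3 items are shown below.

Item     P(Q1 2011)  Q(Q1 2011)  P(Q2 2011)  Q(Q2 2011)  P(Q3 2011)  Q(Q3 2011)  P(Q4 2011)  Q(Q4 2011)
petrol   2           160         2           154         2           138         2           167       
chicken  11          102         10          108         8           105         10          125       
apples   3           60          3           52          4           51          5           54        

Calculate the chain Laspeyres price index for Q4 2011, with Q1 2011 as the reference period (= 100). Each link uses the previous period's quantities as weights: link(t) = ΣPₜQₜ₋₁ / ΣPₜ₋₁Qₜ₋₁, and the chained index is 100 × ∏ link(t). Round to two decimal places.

Link Q1 2011→Q2 2011:
ΣP(Q2 2011)Q(Q1 2011) = 2×160 + 10×102 + 3×60 = 320 + 1020 + 180 = 1520
ΣP(Q1 2011)Q(Q1 2011) = 2×160 + 11×102 + 3×60 = 320 + 1122 + 180 = 1622
link = 1520/1622 = 0.937115
Link Q2 2011→Q3 2011:
ΣP(Q3 2011)Q(Q2 2011) = 2×154 + 8×108 + 4×52 = 308 + 864 + 208 = 1380
ΣP(Q2 2011)Q(Q2 2011) = 2×154 + 10×108 + 3×52 = 308 + 1080 + 156 = 1544
link = 1380/1544 = 0.893782
Link Q3 2011→Q4 2011:
ΣP(Q4 2011)Q(Q3 2011) = 2×138 + 10×105 + 5×51 = 276 + 1050 + 255 = 1581
ΣP(Q3 2011)Q(Q3 2011) = 2×138 + 8×105 + 4×51 = 276 + 840 + 204 = 1320
link = 1581/1320 = 1.197727
Chained index = 100 × 0.937115 × 0.893782 × 1.197727 = 100.3188

100.32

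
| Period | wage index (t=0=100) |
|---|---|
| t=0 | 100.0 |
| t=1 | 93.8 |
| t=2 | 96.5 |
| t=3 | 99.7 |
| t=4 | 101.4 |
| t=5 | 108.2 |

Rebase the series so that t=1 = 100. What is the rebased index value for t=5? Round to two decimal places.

115.35

Rebased(t=5) = 108.2 / 93.8 × 100 = 115.3518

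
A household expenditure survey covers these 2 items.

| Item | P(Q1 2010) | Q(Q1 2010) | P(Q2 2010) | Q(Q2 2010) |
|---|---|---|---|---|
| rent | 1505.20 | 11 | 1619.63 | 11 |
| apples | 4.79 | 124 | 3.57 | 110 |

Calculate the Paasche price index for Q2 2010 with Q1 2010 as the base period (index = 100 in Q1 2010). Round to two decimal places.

Paasche price index uses current-period quantities as weights.
ΣP(Q2 2010)·Q(Q2 2010) = 1619.63×11 + 3.57×110 = 17815.93 + 392.7 = 18208.63
ΣP(Q1 2010)·Q(Q2 2010) = 1505.20×11 + 4.79×110 = 16557.2 + 526.9 = 17084.1
Index = 18208.63 / 17084.1 × 100 = 106.5823

106.58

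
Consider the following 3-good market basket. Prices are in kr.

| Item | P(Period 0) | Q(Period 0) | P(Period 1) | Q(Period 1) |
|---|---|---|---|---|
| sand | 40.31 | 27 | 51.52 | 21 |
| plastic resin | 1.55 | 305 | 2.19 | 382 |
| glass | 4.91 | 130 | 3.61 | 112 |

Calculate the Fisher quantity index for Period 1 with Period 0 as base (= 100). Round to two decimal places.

Laspeyres component (base-period weights):
ΣP(Period 0)Q(Period 1) = 40.31×21 + 1.55×382 + 4.91×112 = 846.51 + 592.1 + 549.92 = 1988.53
ΣP(Period 0)Q(Period 0) = 40.31×27 + 1.55×305 + 4.91×130 = 1088.37 + 472.75 + 638.3 = 2199.42
L = 1988.53 / 2199.42 × 100 = 90.4116
Paasche component (current-period weights):
ΣP(Period 1)Q(Period 1) = 51.52×21 + 2.19×382 + 3.61×112 = 1081.92 + 836.58 + 404.32 = 2322.82
ΣP(Period 1)Q(Period 0) = 51.52×27 + 2.19×305 + 3.61×130 = 1391.04 + 667.95 + 469.3 = 2528.29
P = 2322.82 / 2528.29 × 100 = 91.8732
Fisher = √(L × P) = √(90.4116 × 91.8732) = 91.1394

91.14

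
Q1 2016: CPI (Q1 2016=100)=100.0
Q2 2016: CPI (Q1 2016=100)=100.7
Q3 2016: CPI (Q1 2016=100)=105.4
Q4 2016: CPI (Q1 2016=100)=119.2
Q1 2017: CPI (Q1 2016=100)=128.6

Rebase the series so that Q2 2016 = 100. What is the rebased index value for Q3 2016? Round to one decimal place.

104.7

Rebased(Q3 2016) = 105.4 / 100.7 × 100 = 104.6673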